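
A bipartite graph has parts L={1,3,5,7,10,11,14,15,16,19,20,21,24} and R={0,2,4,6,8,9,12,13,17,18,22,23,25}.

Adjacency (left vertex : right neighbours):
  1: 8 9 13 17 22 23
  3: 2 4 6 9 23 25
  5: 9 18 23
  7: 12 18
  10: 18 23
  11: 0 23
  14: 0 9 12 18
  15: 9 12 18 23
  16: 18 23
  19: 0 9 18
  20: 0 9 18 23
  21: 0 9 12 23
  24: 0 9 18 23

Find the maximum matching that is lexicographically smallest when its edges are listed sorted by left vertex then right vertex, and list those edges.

|M| = 7 (so the lex-smallest maximum matching has 7 edges)
process left vertices in ascending order; for each, take the smallest-labelled available neighbour that still permits 7 edges overall, or leave it unmatched if none does
lex-smallest matching: {1-8, 3-2, 5-9, 7-12, 10-18, 11-0, 15-23}

Lex-smallest maximum matching: {(1,8), (3,2), (5,9), (7,12), (10,18), (11,0), (15,23)}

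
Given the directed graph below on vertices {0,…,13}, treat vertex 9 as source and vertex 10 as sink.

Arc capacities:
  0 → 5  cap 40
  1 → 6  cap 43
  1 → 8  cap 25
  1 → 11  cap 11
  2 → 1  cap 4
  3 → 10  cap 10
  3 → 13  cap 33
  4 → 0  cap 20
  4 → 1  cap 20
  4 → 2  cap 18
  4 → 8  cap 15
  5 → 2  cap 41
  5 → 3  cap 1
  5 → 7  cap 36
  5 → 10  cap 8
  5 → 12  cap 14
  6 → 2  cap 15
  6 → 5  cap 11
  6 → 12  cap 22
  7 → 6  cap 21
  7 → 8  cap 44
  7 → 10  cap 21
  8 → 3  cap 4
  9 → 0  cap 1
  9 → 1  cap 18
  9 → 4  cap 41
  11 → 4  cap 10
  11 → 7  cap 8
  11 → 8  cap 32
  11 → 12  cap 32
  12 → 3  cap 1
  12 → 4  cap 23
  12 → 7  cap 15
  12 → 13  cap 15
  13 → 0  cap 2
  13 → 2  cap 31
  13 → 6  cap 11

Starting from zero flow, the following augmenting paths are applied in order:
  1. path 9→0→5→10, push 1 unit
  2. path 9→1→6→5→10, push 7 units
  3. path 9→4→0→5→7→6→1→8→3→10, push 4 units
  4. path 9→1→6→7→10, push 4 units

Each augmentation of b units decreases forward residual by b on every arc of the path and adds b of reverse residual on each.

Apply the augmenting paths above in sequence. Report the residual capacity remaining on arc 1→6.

after path 1 (9→0→5→10, push 1): res(1,6)=43
after path 2 (9→1→6→5→10, push 7): res(1,6)=36
after path 3 (9→4→0→5→7→6→1→8→3→10, push 4): res(1,6)=40
after path 4 (9→1→6→7→10, push 4): res(1,6)=36

Residual capacity of (1,6): 36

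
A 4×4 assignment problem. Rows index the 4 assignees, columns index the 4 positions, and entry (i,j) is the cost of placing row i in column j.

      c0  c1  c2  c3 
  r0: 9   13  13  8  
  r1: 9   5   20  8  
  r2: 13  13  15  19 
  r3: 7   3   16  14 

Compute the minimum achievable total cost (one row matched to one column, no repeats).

one of 3 optimal assignments: row0→col0 (cost 9), row1→col3 (cost 8), row2→col2 (cost 15), row3→col1 (cost 3)
total = 9 + 8 + 15 + 3 = 35

Minimum assignment cost: 35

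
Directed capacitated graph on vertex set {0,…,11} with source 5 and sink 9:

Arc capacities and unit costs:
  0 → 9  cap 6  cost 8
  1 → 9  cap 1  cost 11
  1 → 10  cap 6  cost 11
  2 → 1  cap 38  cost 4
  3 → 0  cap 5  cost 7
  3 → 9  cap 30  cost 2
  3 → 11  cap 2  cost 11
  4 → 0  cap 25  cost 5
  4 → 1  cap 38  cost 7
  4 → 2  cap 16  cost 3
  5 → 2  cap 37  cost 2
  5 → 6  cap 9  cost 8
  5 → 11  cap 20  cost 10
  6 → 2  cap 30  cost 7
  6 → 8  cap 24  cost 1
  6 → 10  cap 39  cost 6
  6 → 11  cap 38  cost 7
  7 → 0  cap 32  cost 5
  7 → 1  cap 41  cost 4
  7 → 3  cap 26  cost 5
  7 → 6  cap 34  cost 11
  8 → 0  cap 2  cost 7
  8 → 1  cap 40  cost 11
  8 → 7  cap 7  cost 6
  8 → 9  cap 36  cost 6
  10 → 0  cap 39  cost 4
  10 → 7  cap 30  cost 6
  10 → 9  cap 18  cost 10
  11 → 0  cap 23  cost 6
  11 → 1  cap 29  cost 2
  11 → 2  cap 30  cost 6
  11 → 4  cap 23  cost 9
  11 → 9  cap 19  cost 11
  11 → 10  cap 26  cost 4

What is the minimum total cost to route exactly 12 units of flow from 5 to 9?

shortest-cost path #1: 5→6→8→9 push 9 @ unit cost 15 (adds 135)
shortest-cost path #2: 5→2→1→9 push 1 @ unit cost 17 (adds 17)
shortest-cost path #3: 5→11→9 push 2 @ unit cost 21 (adds 42)
total cost = 194

Minimum cost for 12 units: 194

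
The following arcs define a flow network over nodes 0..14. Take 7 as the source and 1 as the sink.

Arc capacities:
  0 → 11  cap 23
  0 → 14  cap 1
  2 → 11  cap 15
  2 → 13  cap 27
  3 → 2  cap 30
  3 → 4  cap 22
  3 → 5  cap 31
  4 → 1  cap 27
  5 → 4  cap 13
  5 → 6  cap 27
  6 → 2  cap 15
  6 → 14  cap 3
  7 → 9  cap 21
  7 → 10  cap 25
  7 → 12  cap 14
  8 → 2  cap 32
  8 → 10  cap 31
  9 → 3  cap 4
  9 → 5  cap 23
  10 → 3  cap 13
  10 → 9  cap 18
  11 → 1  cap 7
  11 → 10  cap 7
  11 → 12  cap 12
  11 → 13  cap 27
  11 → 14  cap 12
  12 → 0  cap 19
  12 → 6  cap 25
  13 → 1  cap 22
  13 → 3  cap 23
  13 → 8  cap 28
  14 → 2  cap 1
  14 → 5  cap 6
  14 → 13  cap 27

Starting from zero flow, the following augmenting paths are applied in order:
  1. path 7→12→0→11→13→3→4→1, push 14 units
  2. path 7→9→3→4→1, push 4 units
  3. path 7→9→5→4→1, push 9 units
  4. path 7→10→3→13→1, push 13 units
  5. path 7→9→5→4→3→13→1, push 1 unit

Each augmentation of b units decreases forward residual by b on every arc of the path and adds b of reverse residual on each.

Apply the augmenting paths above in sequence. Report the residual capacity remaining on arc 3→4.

after path 1 (7→12→0→11→13→3→4→1, push 14): res(3,4)=8
after path 2 (7→9→3→4→1, push 4): res(3,4)=4
after path 3 (7→9→5→4→1, push 9): res(3,4)=4
after path 4 (7→10→3→13→1, push 13): res(3,4)=4
after path 5 (7→9→5→4→3→13→1, push 1): res(3,4)=5

Residual capacity of (3,4): 5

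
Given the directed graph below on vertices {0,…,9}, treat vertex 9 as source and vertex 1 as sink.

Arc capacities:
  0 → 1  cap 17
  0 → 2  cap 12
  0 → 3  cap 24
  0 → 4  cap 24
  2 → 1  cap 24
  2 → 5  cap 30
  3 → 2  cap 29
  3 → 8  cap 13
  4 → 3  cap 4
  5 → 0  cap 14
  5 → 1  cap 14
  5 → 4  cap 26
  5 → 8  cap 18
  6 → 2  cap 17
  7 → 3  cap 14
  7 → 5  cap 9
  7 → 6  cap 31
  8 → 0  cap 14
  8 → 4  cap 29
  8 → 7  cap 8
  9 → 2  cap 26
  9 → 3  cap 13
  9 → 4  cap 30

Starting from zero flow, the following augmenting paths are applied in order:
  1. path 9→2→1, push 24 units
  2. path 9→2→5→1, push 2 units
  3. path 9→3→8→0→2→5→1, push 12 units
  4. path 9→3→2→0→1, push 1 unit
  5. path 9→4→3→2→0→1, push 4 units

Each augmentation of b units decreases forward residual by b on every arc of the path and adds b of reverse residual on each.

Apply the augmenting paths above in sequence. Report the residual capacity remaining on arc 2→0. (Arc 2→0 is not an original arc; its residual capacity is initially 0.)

after path 1 (9→2→1, push 24): res(2,0)=0
after path 2 (9→2→5→1, push 2): res(2,0)=0
after path 3 (9→3→8→0→2→5→1, push 12): res(2,0)=12
after path 4 (9→3→2→0→1, push 1): res(2,0)=11
after path 5 (9→4→3→2→0→1, push 4): res(2,0)=7

Residual capacity of (2,0): 7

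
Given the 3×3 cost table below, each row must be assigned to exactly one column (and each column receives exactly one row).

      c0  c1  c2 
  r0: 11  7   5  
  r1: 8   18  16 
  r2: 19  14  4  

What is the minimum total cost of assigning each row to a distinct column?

Minimum assignment cost: 19

optimal assignment: row0→col1 (cost 7), row1→col0 (cost 8), row2→col2 (cost 4)
total = 7 + 8 + 4 = 19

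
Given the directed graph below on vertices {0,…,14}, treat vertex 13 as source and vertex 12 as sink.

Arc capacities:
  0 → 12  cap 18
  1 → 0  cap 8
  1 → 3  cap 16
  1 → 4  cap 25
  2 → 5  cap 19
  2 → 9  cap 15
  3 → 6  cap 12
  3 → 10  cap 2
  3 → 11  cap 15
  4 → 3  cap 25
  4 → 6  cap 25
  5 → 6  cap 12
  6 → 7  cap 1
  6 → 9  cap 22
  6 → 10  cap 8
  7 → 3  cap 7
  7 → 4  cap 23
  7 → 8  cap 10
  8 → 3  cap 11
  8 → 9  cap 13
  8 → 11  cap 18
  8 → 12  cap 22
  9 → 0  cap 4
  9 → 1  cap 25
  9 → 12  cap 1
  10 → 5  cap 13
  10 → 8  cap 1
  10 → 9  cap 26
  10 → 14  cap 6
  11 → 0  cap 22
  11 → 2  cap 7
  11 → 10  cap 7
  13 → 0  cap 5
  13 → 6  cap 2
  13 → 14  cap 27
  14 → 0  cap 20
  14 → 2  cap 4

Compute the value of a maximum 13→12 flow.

Maximum flow value: 21

augment #1: 13→0→12 bottleneck 5, total now 5
augment #2: 13→6→9→12 bottleneck 1, total now 6
augment #3: 13→14→0→12 bottleneck 13, total now 19
augment #4: 13→6→7→8→12 bottleneck 1, total now 20
augment #5: 13→14→2→5→6→10→8→12 bottleneck 1, total now 21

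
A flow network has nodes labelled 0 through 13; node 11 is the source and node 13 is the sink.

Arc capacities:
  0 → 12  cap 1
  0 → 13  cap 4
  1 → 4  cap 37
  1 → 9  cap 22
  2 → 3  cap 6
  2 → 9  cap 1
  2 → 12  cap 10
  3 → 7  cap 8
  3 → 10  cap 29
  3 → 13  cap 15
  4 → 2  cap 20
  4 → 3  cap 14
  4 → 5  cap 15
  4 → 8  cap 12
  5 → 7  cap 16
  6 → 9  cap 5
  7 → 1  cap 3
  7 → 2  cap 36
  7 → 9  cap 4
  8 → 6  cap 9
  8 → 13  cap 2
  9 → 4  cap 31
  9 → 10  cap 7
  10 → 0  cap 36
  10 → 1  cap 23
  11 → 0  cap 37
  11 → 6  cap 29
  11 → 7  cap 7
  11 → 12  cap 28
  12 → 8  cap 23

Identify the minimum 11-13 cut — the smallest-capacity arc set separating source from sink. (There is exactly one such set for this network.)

augment #1: 11→0→13 push 4
augment #2: 11→12→8→13 push 2
augment #3: 11→7→2→3→13 push 6
augment #4: 11→6→9→4→3→13 push 5
augment #5: 11→7→1→4→3→13 push 1
max flow = 18; residual-reachable set from 11 gives S-side
cut edges (S→T): {(0,13), (6,9), (8,13), (11,7)} total cap 18

Min-cut arcs: {(0,13), (6,9), (8,13), (11,7)} (total capacity 18)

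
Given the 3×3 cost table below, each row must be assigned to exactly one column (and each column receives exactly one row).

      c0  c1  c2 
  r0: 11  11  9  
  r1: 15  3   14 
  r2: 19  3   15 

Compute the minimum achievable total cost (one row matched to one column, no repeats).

optimal assignment: row0→col2 (cost 9), row1→col0 (cost 15), row2→col1 (cost 3)
total = 9 + 15 + 3 = 27

Minimum assignment cost: 27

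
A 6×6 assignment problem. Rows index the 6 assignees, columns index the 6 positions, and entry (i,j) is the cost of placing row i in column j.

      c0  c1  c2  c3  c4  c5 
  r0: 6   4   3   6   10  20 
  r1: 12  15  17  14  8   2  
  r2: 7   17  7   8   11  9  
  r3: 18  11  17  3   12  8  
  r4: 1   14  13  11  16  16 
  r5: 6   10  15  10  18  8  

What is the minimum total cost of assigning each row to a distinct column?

optimal assignment: row0→col2 (cost 3), row1→col5 (cost 2), row2→col4 (cost 11), row3→col3 (cost 3), row4→col0 (cost 1), row5→col1 (cost 10)
total = 3 + 2 + 11 + 3 + 1 + 10 = 30

Minimum assignment cost: 30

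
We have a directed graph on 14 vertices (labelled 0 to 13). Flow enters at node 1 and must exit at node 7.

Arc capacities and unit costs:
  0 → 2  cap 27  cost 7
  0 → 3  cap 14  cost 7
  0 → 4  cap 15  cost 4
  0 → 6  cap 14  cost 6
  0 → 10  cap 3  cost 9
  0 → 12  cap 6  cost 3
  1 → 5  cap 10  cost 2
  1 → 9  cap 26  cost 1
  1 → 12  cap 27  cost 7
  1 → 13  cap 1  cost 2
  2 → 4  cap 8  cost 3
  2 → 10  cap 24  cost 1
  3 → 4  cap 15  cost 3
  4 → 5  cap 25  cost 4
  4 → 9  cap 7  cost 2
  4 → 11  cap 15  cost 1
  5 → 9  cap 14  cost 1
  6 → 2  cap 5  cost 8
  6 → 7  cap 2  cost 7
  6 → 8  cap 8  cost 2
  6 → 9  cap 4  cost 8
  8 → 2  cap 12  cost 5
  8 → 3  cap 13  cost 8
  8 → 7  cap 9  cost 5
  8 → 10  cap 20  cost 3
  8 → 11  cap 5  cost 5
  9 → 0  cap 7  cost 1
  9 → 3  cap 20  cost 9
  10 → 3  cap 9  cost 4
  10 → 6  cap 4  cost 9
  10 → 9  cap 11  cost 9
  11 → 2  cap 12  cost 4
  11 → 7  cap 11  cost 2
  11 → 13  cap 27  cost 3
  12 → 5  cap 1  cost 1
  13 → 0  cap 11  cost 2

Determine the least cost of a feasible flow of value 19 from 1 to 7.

Minimum cost for 19 units: 298

shortest-cost path #1: 1→9→0→4→11→7 push 7 @ unit cost 9 (adds 63)
shortest-cost path #2: 1→13→0→4→11→7 push 1 @ unit cost 11 (adds 11)
shortest-cost path #3: 1→9→3→4→11→7 push 3 @ unit cost 16 (adds 48)
shortest-cost path #4: 1→9→3→4→0→6→7 push 2 @ unit cost 22 (adds 44)
shortest-cost path #5: 1→9→3→4→0→6→8→7 push 6 @ unit cost 22 (adds 132)
total cost = 298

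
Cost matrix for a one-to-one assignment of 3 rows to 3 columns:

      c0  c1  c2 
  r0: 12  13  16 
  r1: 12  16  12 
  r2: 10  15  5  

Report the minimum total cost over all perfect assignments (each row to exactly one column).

optimal assignment: row0→col1 (cost 13), row1→col0 (cost 12), row2→col2 (cost 5)
total = 13 + 12 + 5 = 30

Minimum assignment cost: 30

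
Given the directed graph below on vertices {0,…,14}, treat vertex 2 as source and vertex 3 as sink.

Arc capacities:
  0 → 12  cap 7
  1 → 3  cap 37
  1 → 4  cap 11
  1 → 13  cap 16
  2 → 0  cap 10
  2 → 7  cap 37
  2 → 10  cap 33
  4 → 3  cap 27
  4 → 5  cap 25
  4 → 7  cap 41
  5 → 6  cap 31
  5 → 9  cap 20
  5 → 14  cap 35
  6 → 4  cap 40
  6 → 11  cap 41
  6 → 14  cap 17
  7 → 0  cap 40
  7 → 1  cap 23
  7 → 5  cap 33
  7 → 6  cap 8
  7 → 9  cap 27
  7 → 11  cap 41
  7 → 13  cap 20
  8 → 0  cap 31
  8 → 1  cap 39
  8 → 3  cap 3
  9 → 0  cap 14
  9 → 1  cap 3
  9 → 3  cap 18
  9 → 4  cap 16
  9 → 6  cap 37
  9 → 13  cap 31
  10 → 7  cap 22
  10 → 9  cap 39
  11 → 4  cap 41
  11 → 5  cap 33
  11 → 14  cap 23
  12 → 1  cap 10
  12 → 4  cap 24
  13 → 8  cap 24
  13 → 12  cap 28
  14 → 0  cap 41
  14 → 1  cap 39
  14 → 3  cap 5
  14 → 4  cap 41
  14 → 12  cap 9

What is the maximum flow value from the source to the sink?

augment #1: 2→7→1→3 bottleneck 23, total now 23
augment #2: 2→7→9→3 bottleneck 14, total now 37
augment #3: 2→10→9→3 bottleneck 4, total now 41
augment #4: 2→0→12→1→3 bottleneck 7, total now 48
augment #5: 2→10→9→1→3 bottleneck 3, total now 51
augment #6: 2→10→9→4→3 bottleneck 16, total now 67
augment #7: 2→10→7→5→14→3 bottleneck 5, total now 72
augment #8: 2→10→7→6→4→3 bottleneck 5, total now 77

Maximum flow value: 77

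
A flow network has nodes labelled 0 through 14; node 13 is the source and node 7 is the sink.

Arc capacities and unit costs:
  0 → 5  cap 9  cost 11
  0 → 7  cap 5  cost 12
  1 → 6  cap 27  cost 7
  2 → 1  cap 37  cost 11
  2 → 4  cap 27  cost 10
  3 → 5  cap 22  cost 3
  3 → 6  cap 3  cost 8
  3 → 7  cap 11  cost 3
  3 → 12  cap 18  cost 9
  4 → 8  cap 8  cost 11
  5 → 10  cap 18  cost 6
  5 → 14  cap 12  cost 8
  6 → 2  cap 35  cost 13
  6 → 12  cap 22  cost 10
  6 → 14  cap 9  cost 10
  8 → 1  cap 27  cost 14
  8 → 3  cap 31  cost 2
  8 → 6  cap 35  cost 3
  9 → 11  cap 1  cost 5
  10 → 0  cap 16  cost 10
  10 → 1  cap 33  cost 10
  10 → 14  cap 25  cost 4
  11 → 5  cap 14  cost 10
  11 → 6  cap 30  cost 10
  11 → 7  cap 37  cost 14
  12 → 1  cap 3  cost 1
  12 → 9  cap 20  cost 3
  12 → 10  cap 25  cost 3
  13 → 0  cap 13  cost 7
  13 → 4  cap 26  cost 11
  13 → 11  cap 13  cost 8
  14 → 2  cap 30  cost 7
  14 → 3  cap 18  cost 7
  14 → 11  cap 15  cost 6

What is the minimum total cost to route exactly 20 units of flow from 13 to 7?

Minimum cost for 20 units: 435

shortest-cost path #1: 13→0→7 push 5 @ unit cost 19 (adds 95)
shortest-cost path #2: 13→11→7 push 13 @ unit cost 22 (adds 286)
shortest-cost path #3: 13→4→8→3→7 push 2 @ unit cost 27 (adds 54)
total cost = 435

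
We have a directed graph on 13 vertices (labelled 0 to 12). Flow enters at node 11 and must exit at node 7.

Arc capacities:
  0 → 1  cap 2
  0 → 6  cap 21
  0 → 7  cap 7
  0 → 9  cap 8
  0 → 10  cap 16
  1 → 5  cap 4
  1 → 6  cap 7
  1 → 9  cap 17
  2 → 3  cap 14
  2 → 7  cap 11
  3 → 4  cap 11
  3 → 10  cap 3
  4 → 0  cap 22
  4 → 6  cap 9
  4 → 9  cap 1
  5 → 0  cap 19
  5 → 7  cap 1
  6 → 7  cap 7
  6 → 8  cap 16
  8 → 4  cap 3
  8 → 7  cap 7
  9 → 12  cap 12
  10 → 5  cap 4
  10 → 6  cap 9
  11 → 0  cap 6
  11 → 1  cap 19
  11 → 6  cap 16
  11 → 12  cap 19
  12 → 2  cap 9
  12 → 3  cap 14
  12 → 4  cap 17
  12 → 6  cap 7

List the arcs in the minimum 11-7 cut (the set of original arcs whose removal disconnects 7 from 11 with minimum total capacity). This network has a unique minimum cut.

augment #1: 11→0→7 push 6
augment #2: 11→6→7 push 7
augment #3: 11→1→5→7 push 1
augment #4: 11→6→8→7 push 7
augment #5: 11→12→2→7 push 9
augment #6: 11→1→5→0→7 push 1
max flow = 31; residual-reachable set from 11 gives S-side
cut edges (S→T): {(0,7), (5,7), (6,7), (8,7), (12,2)} total cap 31

Min-cut arcs: {(0,7), (5,7), (6,7), (8,7), (12,2)} (total capacity 31)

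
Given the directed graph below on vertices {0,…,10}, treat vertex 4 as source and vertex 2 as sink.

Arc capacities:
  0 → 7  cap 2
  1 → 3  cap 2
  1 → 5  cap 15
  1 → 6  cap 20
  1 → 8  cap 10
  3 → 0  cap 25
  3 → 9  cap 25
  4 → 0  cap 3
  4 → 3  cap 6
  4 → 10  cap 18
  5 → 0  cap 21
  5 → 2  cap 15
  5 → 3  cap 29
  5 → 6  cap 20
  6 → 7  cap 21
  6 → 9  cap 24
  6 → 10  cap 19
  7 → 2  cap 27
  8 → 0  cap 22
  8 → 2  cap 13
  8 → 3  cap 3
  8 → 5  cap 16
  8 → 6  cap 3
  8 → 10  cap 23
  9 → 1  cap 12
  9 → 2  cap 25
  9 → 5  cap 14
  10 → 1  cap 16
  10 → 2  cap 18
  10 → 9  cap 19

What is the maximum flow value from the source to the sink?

augment #1: 4→10→2 bottleneck 18, total now 18
augment #2: 4→0→7→2 bottleneck 2, total now 20
augment #3: 4→3→9→2 bottleneck 6, total now 26

Maximum flow value: 26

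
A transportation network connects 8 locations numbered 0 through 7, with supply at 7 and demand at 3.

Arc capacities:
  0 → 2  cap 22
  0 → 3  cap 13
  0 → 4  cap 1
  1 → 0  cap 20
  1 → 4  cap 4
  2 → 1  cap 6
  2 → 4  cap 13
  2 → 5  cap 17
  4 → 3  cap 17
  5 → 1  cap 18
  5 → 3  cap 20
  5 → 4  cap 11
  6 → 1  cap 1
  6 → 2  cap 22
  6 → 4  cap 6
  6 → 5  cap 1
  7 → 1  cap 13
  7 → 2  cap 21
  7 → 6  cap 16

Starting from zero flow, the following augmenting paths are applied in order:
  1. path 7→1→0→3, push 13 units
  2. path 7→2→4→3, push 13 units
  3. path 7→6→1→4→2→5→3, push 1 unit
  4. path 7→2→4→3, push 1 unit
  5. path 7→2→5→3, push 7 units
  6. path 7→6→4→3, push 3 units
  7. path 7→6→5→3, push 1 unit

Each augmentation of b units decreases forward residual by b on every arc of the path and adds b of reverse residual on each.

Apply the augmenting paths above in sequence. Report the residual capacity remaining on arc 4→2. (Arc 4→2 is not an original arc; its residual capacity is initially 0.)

Residual capacity of (4,2): 13

after path 1 (7→1→0→3, push 13): res(4,2)=0
after path 2 (7→2→4→3, push 13): res(4,2)=13
after path 3 (7→6→1→4→2→5→3, push 1): res(4,2)=12
after path 4 (7→2→4→3, push 1): res(4,2)=13
after path 5 (7→2→5→3, push 7): res(4,2)=13
after path 6 (7→6→4→3, push 3): res(4,2)=13
after path 7 (7→6→5→3, push 1): res(4,2)=13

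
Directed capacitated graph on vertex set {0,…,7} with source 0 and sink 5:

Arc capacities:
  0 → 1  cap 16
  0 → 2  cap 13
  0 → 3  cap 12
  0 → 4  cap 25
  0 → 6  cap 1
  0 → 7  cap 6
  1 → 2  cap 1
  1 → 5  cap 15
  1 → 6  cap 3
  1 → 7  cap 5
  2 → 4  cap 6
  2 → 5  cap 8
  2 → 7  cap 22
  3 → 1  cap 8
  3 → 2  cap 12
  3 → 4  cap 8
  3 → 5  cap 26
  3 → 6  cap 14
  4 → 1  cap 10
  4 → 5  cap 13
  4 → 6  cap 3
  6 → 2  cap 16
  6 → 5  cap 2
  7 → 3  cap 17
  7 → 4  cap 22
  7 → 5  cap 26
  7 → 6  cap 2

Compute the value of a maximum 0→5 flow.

Maximum flow value: 72

augment #1: 0→1→5 bottleneck 15, total now 15
augment #2: 0→2→5 bottleneck 8, total now 23
augment #3: 0→3→5 bottleneck 12, total now 35
augment #4: 0→4→5 bottleneck 13, total now 48
augment #5: 0→6→5 bottleneck 1, total now 49
augment #6: 0→7→5 bottleneck 6, total now 55
augment #7: 0→1→6→5 bottleneck 1, total now 56
augment #8: 0→2→7→5 bottleneck 5, total now 61
augment #9: 0→4→1→7→5 bottleneck 5, total now 66
augment #10: 0→4→1→2→7→5 bottleneck 1, total now 67
augment #11: 0→4→6→2→7→5 bottleneck 3, total now 70
augment #12: 0→4→1→6→2→7→5 bottleneck 2, total now 72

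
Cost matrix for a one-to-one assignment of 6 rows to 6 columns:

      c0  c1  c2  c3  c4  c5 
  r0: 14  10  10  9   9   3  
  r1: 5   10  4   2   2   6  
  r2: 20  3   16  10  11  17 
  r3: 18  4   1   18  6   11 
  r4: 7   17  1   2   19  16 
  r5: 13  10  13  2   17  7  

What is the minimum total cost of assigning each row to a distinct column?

optimal assignment: row0→col5 (cost 3), row1→col4 (cost 2), row2→col1 (cost 3), row3→col2 (cost 1), row4→col0 (cost 7), row5→col3 (cost 2)
total = 3 + 2 + 3 + 1 + 7 + 2 = 18

Minimum assignment cost: 18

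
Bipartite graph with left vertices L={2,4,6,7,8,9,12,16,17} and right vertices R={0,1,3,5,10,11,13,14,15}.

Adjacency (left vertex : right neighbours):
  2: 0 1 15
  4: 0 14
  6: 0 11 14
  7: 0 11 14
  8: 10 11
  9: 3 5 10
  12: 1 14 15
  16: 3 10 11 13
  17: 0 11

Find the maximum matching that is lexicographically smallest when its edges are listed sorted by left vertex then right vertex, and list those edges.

Lex-smallest maximum matching: {(2,1), (4,0), (6,11), (7,14), (8,10), (9,3), (12,15), (16,13)}

|M| = 8 (so the lex-smallest maximum matching has 8 edges)
process left vertices in ascending order; for each, take the smallest-labelled available neighbour that still permits 8 edges overall, or leave it unmatched if none does
lex-smallest matching: {2-1, 4-0, 6-11, 7-14, 8-10, 9-3, 12-15, 16-13}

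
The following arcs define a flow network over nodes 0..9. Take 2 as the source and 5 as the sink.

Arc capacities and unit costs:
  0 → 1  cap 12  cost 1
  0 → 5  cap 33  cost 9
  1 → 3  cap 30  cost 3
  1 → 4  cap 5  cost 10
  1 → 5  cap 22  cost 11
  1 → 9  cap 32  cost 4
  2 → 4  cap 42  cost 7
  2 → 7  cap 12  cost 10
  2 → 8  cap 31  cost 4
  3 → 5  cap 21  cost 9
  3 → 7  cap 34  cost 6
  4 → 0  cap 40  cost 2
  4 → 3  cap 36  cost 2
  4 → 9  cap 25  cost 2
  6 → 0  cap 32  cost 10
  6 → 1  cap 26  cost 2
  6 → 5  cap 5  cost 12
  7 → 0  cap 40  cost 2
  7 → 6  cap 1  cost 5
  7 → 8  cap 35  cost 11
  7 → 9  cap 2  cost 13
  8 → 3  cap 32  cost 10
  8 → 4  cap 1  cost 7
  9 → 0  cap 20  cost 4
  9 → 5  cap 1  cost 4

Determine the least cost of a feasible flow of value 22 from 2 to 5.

Minimum cost for 22 units: 391

shortest-cost path #1: 2→4→9→5 push 1 @ unit cost 13 (adds 13)
shortest-cost path #2: 2→4→0→5 push 21 @ unit cost 18 (adds 378)
total cost = 391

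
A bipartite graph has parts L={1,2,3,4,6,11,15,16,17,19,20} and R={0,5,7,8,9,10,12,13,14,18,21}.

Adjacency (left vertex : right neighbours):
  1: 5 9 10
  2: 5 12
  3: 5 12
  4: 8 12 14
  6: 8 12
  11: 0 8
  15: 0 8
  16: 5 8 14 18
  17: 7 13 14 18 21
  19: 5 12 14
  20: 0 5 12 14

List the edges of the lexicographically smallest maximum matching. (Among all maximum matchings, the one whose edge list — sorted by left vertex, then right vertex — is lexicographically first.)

Lex-smallest maximum matching: {(1,9), (2,5), (3,12), (4,8), (11,0), (16,18), (17,7), (19,14)}

|M| = 8 (so the lex-smallest maximum matching has 8 edges)
process left vertices in ascending order; for each, take the smallest-labelled available neighbour that still permits 8 edges overall, or leave it unmatched if none does
lex-smallest matching: {1-9, 2-5, 3-12, 4-8, 11-0, 16-18, 17-7, 19-14}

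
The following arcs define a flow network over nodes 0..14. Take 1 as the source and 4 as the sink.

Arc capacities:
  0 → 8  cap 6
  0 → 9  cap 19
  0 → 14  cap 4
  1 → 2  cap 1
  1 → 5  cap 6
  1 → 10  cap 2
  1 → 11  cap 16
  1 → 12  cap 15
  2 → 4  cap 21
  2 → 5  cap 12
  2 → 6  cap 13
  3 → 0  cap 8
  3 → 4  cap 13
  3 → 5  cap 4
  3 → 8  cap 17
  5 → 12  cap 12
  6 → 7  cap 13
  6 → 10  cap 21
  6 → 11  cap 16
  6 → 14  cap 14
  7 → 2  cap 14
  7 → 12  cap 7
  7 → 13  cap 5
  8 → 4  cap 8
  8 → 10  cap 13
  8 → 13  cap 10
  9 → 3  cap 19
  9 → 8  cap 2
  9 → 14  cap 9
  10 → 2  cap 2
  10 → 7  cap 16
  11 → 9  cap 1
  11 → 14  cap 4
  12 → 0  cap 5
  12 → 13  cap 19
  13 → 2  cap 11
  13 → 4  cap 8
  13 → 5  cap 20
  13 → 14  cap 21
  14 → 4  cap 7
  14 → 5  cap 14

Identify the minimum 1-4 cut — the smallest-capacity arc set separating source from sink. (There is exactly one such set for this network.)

Min-cut arcs: {(1,2), (1,5), (1,10), (1,12), (11,9), (11,14)} (total capacity 29)

augment #1: 1→2→4 push 1
augment #2: 1→10→2→4 push 2
augment #3: 1→11→14→4 push 4
augment #4: 1→12→13→4 push 8
augment #5: 1→11→9→3→4 push 1
augment #6: 1→12→0→8→4 push 5
augment #7: 1→12→13→2→4 push 2
augment #8: 1→5→12→13→2→4 push 6
max flow = 29; residual-reachable set from 1 gives S-side
cut edges (S→T): {(1,2), (1,5), (1,10), (1,12), (11,9), (11,14)} total cap 29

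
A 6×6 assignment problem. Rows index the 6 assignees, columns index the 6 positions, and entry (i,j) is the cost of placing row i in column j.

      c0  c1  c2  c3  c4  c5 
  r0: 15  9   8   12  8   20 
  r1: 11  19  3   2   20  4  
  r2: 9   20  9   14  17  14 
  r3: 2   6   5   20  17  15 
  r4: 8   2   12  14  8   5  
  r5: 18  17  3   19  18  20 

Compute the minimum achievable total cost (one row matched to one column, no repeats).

optimal assignment: row0→col4 (cost 8), row1→col3 (cost 2), row2→col5 (cost 14), row3→col0 (cost 2), row4→col1 (cost 2), row5→col2 (cost 3)
total = 8 + 2 + 14 + 2 + 2 + 3 = 31

Minimum assignment cost: 31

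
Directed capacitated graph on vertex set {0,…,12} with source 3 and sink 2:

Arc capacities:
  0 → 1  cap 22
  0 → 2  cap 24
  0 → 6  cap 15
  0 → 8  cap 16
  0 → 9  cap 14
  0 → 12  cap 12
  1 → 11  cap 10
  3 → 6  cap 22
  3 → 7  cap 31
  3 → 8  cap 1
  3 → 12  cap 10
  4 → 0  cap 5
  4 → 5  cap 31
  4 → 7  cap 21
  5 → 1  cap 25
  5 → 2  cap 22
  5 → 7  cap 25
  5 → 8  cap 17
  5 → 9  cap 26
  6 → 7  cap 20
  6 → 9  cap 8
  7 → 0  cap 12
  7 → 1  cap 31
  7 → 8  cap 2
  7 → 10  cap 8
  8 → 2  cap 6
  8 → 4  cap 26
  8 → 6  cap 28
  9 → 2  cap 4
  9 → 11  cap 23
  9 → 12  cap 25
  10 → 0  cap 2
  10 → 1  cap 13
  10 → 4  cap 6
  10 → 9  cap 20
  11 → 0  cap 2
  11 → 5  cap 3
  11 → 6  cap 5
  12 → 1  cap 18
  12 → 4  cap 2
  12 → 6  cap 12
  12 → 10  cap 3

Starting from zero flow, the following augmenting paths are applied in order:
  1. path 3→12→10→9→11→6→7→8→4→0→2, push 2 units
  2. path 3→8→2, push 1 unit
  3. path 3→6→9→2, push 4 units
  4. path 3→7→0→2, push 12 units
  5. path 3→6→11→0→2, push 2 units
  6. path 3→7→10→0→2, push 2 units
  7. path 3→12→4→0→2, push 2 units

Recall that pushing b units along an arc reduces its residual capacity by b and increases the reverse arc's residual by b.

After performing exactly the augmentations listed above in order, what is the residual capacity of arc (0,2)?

Residual capacity of (0,2): 4

after path 1 (3→12→10→9→11→6→7→8→4→0→2, push 2): res(0,2)=22
after path 2 (3→8→2, push 1): res(0,2)=22
after path 3 (3→6→9→2, push 4): res(0,2)=22
after path 4 (3→7→0→2, push 12): res(0,2)=10
after path 5 (3→6→11→0→2, push 2): res(0,2)=8
after path 6 (3→7→10→0→2, push 2): res(0,2)=6
after path 7 (3→12→4→0→2, push 2): res(0,2)=4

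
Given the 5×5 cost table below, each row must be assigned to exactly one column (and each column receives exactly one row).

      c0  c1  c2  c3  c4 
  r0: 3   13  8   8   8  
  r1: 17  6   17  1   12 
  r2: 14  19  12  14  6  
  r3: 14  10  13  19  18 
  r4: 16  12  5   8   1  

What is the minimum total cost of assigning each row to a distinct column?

Minimum assignment cost: 25

optimal assignment: row0→col0 (cost 3), row1→col3 (cost 1), row2→col4 (cost 6), row3→col1 (cost 10), row4→col2 (cost 5)
total = 3 + 1 + 6 + 10 + 5 = 25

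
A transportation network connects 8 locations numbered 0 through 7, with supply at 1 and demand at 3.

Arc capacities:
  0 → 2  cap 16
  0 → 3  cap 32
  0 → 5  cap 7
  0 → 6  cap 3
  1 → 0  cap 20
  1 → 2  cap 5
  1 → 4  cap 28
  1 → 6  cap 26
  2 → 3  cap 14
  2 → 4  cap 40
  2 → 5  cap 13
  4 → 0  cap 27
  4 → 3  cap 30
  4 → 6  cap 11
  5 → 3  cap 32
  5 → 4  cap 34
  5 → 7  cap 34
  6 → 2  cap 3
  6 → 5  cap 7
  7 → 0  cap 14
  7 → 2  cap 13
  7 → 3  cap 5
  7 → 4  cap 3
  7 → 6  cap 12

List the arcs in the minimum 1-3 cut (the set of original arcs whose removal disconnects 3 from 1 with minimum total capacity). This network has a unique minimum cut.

augment #1: 1→0→3 push 20
augment #2: 1→2→3 push 5
augment #3: 1→4→3 push 28
augment #4: 1→6→2→3 push 3
augment #5: 1→6→5→3 push 7
max flow = 63; residual-reachable set from 1 gives S-side
cut edges (S→T): {(1,0), (1,2), (1,4), (6,2), (6,5)} total cap 63

Min-cut arcs: {(1,0), (1,2), (1,4), (6,2), (6,5)} (total capacity 63)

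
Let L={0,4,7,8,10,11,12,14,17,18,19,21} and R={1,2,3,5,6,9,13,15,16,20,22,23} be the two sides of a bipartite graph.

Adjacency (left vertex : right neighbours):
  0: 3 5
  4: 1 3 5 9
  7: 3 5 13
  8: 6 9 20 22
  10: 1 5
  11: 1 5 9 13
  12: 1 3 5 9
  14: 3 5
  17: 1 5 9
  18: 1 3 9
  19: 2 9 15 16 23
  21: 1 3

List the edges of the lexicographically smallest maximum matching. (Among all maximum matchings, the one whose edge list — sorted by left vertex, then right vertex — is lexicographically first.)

Lex-smallest maximum matching: {(0,3), (4,1), (7,5), (8,6), (11,13), (12,9), (19,2)}

|M| = 7 (so the lex-smallest maximum matching has 7 edges)
process left vertices in ascending order; for each, take the smallest-labelled available neighbour that still permits 7 edges overall, or leave it unmatched if none does
lex-smallest matching: {0-3, 4-1, 7-5, 8-6, 11-13, 12-9, 19-2}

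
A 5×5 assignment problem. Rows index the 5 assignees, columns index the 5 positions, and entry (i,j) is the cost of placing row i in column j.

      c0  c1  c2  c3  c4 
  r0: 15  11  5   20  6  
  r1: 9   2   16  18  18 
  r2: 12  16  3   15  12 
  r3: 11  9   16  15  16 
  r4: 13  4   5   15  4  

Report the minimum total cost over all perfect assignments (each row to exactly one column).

Minimum assignment cost: 37

one of 3 optimal assignments: row0→col2 (cost 5), row1→col1 (cost 2), row2→col3 (cost 15), row3→col0 (cost 11), row4→col4 (cost 4)
total = 5 + 2 + 15 + 11 + 4 = 37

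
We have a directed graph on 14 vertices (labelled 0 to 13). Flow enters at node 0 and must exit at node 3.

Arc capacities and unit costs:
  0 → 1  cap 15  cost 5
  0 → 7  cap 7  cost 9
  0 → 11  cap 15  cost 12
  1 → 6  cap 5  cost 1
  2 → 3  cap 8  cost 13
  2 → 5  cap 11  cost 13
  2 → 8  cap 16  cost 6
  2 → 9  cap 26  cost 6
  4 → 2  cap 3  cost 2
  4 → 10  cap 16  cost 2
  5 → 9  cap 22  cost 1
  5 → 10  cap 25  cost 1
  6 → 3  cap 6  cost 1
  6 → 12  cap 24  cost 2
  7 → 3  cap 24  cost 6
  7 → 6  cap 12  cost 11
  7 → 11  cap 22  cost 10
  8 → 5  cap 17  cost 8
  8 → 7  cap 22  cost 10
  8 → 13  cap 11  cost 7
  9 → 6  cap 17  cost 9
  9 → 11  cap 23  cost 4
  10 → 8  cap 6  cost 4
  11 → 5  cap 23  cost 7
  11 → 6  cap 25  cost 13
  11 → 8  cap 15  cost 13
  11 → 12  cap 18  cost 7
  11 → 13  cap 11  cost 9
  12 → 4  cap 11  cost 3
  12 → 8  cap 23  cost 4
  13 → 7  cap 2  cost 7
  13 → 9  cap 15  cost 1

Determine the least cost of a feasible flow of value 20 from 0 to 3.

shortest-cost path #1: 0→1→6→3 push 5 @ unit cost 7 (adds 35)
shortest-cost path #2: 0→7→3 push 7 @ unit cost 15 (adds 105)
shortest-cost path #3: 0→11→6→3 push 1 @ unit cost 26 (adds 26)
shortest-cost path #4: 0→11→13→7→3 push 2 @ unit cost 34 (adds 68)
shortest-cost path #5: 0→11→12→4→2→3 push 3 @ unit cost 37 (adds 111)
shortest-cost path #6: 0→11→12→8→7→3 push 2 @ unit cost 39 (adds 78)
total cost = 423

Minimum cost for 20 units: 423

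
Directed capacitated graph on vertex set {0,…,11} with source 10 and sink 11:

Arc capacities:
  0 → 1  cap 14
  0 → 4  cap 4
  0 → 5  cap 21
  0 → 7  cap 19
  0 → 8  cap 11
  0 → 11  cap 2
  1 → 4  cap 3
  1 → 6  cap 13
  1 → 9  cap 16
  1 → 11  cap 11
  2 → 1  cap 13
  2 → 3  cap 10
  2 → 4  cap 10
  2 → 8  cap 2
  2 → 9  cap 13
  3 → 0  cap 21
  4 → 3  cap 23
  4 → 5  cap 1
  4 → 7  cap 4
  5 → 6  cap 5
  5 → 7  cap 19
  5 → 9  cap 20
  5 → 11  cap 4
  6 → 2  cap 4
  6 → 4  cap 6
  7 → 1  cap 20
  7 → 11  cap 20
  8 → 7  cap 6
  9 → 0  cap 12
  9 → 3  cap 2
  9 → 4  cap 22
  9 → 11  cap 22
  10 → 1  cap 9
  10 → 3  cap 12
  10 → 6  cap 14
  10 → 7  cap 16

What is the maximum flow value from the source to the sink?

augment #1: 10→1→11 bottleneck 9, total now 9
augment #2: 10→7→11 bottleneck 16, total now 25
augment #3: 10→3→0→11 bottleneck 2, total now 27
augment #4: 10→3→0→1→11 bottleneck 2, total now 29
augment #5: 10→3→0→5→11 bottleneck 4, total now 33
augment #6: 10→3→0→7→11 bottleneck 4, total now 37
augment #7: 10→6→2→9→11 bottleneck 4, total now 41
augment #8: 10→6→4→5→9→11 bottleneck 1, total now 42
augment #9: 10→6→4→7→1→9→11 bottleneck 4, total now 46
augment #10: 10→6→4→3→0→1→9→11 bottleneck 1, total now 47

Maximum flow value: 47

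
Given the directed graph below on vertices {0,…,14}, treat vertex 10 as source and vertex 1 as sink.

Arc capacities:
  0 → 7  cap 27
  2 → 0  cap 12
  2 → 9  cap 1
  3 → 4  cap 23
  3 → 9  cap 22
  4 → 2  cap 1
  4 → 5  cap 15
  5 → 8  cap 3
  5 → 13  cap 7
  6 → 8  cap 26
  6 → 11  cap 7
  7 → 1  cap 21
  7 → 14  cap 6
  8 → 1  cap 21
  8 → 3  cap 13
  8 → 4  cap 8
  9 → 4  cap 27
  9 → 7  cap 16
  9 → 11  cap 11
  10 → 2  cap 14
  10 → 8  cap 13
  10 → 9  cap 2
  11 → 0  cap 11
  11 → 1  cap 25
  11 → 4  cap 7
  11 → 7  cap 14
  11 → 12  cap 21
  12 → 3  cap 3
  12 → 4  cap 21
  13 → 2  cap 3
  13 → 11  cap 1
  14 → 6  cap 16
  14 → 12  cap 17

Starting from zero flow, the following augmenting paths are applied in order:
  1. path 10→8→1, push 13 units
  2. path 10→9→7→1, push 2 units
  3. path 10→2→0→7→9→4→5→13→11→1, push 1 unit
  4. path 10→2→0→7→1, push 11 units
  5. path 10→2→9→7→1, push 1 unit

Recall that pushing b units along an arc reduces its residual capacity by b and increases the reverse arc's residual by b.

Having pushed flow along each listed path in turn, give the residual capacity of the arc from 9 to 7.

after path 1 (10→8→1, push 13): res(9,7)=16
after path 2 (10→9→7→1, push 2): res(9,7)=14
after path 3 (10→2→0→7→9→4→5→13→11→1, push 1): res(9,7)=15
after path 4 (10→2→0→7→1, push 11): res(9,7)=15
after path 5 (10→2→9→7→1, push 1): res(9,7)=14

Residual capacity of (9,7): 14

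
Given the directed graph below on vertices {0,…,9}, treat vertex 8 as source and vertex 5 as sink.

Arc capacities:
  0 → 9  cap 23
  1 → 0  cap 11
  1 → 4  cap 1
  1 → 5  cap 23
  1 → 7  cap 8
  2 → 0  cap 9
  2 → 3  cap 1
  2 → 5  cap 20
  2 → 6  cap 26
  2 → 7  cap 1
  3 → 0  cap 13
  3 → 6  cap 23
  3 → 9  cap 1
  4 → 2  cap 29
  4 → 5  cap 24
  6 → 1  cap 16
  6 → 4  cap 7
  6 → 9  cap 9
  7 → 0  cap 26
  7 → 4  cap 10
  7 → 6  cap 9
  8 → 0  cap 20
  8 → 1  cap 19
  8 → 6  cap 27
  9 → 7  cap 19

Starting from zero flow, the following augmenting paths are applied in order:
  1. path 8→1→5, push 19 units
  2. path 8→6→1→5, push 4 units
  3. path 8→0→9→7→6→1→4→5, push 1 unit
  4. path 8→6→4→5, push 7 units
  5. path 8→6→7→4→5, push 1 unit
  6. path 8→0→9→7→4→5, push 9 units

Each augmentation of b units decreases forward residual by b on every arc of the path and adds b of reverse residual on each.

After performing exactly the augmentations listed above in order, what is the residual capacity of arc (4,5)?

Residual capacity of (4,5): 6

after path 1 (8→1→5, push 19): res(4,5)=24
after path 2 (8→6→1→5, push 4): res(4,5)=24
after path 3 (8→0→9→7→6→1→4→5, push 1): res(4,5)=23
after path 4 (8→6→4→5, push 7): res(4,5)=16
after path 5 (8→6→7→4→5, push 1): res(4,5)=15
after path 6 (8→0→9→7→4→5, push 9): res(4,5)=6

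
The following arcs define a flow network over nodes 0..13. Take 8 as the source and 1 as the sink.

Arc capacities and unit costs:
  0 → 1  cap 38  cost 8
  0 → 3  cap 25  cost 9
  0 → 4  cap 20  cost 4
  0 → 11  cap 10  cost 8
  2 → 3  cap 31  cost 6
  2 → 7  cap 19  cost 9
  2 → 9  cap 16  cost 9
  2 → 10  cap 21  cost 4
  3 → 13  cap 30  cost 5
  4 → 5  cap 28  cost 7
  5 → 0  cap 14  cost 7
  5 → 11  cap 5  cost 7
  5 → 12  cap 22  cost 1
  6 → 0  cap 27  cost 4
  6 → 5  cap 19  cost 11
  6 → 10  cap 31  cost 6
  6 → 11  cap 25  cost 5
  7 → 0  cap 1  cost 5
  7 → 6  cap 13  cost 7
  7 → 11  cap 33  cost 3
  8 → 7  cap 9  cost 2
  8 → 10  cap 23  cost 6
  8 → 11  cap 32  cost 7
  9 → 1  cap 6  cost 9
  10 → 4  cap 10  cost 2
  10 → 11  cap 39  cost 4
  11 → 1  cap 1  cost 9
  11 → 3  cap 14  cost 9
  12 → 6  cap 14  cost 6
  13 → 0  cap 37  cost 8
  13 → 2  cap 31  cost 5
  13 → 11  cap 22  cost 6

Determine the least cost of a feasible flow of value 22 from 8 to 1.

shortest-cost path #1: 8→7→11→1 push 1 @ unit cost 14 (adds 14)
shortest-cost path #2: 8→7→0→1 push 1 @ unit cost 15 (adds 15)
shortest-cost path #3: 8→7→6→0→1 push 7 @ unit cost 21 (adds 147)
shortest-cost path #4: 8→11→7→6→0→1 push 1 @ unit cost 23 (adds 23)
shortest-cost path #5: 8→10→4→5→0→1 push 10 @ unit cost 30 (adds 300)
shortest-cost path #6: 8→11→3→13→0→1 push 2 @ unit cost 37 (adds 74)
total cost = 573

Minimum cost for 22 units: 573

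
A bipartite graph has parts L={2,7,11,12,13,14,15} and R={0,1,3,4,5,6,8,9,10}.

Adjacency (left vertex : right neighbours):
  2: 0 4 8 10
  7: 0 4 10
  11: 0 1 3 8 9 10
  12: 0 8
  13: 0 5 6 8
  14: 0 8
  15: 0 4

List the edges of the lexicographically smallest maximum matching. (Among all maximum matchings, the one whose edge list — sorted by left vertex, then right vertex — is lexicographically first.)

|M| = 6 (so the lex-smallest maximum matching has 6 edges)
process left vertices in ascending order; for each, take the smallest-labelled available neighbour that still permits 6 edges overall, or leave it unmatched if none does
lex-smallest matching: {2-0, 7-10, 11-1, 12-8, 13-5, 15-4}

Lex-smallest maximum matching: {(2,0), (7,10), (11,1), (12,8), (13,5), (15,4)}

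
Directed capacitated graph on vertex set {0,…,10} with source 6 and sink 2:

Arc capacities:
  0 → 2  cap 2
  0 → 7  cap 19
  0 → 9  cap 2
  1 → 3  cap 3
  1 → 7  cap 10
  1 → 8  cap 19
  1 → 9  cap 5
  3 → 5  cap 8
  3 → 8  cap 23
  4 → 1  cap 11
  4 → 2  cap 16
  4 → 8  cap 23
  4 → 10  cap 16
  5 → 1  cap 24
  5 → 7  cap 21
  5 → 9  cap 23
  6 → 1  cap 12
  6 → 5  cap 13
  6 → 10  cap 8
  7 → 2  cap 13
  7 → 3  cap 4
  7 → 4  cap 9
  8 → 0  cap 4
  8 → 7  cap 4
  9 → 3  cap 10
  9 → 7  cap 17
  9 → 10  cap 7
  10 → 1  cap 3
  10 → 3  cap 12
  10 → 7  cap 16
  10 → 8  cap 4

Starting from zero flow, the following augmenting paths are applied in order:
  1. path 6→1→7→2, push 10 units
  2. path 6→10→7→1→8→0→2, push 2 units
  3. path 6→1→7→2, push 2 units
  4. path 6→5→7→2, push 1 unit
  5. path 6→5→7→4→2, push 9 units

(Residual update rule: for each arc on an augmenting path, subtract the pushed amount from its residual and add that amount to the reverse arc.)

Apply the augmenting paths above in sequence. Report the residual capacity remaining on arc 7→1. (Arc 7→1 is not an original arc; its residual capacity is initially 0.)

after path 1 (6→1→7→2, push 10): res(7,1)=10
after path 2 (6→10→7→1→8→0→2, push 2): res(7,1)=8
after path 3 (6→1→7→2, push 2): res(7,1)=10
after path 4 (6→5→7→2, push 1): res(7,1)=10
after path 5 (6→5→7→4→2, push 9): res(7,1)=10

Residual capacity of (7,1): 10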